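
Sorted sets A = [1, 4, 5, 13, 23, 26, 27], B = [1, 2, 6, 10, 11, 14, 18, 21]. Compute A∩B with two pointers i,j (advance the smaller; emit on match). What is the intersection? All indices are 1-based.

intersection = [1]

[i=1,j=1] 1==1 emit → i++,j++
[i=2,j=2] 4>2 → j++
[i=2,j=3] 4<6 → i++
[i=3,j=3] 5<6 → i++
[i=4,j=3] 13>6 → j++
[i=4,j=4] 13>10 → j++
[i=4,j=5] 13>11 → j++
[i=4,j=6] 13<14 → i++
[i=5,j=6] 23>14 → j++
[i=5,j=7] 23>18 → j++
[i=5,j=8] 23>21 → j++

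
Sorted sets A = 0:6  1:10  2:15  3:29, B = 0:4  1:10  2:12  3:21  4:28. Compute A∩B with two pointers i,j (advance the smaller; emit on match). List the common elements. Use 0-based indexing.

intersection = [10]

[i=0,j=0] 6>4 → j++
[i=0,j=1] 6<10 → i++
[i=1,j=1] 10==10 emit → i++,j++
[i=2,j=2] 15>12 → j++
[i=2,j=3] 15<21 → i++
[i=3,j=3] 29>21 → j++
[i=3,j=4] 29>28 → j++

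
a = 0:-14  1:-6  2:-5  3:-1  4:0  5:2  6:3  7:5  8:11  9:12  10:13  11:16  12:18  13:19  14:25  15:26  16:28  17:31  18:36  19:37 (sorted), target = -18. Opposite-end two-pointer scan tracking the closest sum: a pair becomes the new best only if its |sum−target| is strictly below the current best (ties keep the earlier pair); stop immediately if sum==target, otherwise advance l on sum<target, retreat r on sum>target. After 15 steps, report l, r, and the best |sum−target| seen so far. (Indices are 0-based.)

[0,19] -14+37=23 d=41 * → r--
[0,18] -14+36=22 d=40 * → r--
[0,17] -14+31=17 d=35 * → r--
[0,16] -14+28=14 d=32 * → r--
[0,15] -14+26=12 d=30 * → r--
[0,14] -14+25=11 d=29 * → r--
[0,13] -14+19=5 d=23 * → r--
[0,12] -14+18=4 d=22 * → r--
[0,11] -14+16=2 d=20 * → r--
[0,10] -14+13=-1 d=17 * → r--
[0,9] -14+12=-2 d=16 * → r--
[0,8] -14+11=-3 d=15 * → r--
[0,7] -14+5=-9 d=9 * → r--
[0,6] -14+3=-11 d=7 * → r--
[0,5] -14+2=-12 d=6 * → r--

l=0, r=4, best |Δ|=6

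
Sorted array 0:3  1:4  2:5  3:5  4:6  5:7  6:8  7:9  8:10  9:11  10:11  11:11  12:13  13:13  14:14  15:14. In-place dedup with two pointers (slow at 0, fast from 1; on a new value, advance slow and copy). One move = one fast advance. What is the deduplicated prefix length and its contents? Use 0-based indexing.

(s=0,f=1) a[fast]=4≠a[slow]=3 write a[1]=4 → slow++,fast++
(s=1,f=2) a[fast]=5≠a[slow]=4 write a[2]=5 → slow++,fast++
(s=2,f=3) a[fast]=5=a[slow] dup → fast++
(s=2,f=4) a[fast]=6≠a[slow]=5 write a[3]=6 → slow++,fast++
(s=3,f=5) a[fast]=7≠a[slow]=6 write a[4]=7 → slow++,fast++
(s=4,f=6) a[fast]=8≠a[slow]=7 write a[5]=8 → slow++,fast++
(s=5,f=7) a[fast]=9≠a[slow]=8 write a[6]=9 → slow++,fast++
(s=6,f=8) a[fast]=10≠a[slow]=9 write a[7]=10 → slow++,fast++
(s=7,f=9) a[fast]=11≠a[slow]=10 write a[8]=11 → slow++,fast++
(s=8,f=10) a[fast]=11=a[slow] dup → fast++
(s=8,f=11) a[fast]=11=a[slow] dup → fast++
(s=8,f=12) a[fast]=13≠a[slow]=11 write a[9]=13 → slow++,fast++
(s=9,f=13) a[fast]=13=a[slow] dup → fast++
(s=9,f=14) a[fast]=14≠a[slow]=13 write a[10]=14 → slow++,fast++
(s=10,f=15) a[fast]=14=a[slow] dup → fast++

length 11; prefix = [3, 4, 5, 6, 7, 8, 9, 10, 11, 13, 14]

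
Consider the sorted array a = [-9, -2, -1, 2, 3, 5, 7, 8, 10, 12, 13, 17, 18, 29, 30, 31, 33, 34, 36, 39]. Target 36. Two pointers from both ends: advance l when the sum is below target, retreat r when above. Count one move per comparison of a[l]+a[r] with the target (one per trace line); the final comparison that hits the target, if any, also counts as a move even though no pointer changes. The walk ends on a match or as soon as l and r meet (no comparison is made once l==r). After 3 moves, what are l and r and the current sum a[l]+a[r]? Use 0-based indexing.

l=2, r=18, sum=35

[0,19] -9+39=30 <36 → l++
[1,19] -2+39=37 >36 → r--
[1,18] -2+36=34 <36 → l++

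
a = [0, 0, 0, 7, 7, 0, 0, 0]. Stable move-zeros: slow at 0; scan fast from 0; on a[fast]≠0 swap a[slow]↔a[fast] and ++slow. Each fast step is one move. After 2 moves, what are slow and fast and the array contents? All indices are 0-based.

slow=0 fast=0: a[fast]=0, fast++
slow=0 fast=1: a[fast]=0, fast++

slow=0, fast=2, a=[0, 0, 0, 7, 7, 0, 0, 0]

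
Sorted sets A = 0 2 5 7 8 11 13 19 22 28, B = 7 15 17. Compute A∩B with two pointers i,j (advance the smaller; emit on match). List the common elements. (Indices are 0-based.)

intersection = [7]

[i=0,j=0] 0<7 → i++
[i=1,j=0] 2<7 → i++
[i=2,j=0] 5<7 → i++
[i=3,j=0] 7==7 emit → i++,j++
[i=4,j=1] 8<15 → i++
[i=5,j=1] 11<15 → i++
[i=6,j=1] 13<15 → i++
[i=7,j=1] 19>15 → j++
[i=7,j=2] 19>17 → j++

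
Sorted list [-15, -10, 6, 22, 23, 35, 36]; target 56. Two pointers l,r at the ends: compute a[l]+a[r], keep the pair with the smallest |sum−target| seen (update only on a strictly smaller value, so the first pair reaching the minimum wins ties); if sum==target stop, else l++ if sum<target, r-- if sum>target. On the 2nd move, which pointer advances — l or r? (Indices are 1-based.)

[1,7] -15+36=21 d=35 * → l++
[2,7] -10+36=26 d=30 * → l++

l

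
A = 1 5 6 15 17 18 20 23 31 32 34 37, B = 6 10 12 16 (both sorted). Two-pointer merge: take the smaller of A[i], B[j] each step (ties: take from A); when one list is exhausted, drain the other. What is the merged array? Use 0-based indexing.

[1, 5, 6, 6, 10, 12, 15, 16, 17, 18, 20, 23, 31, 32, 34, 37]

i=0 j=0: A[i]=1<=B[j]=6 take 1, i++
i=1 j=0: A[i]=5<=B[j]=6 take 5, i++
i=2 j=0: A[i]=6<=B[j]=6 take 6, i++
i=3 j=0: A[i]=15>B[j]=6 take 6, j++
i=3 j=1: A[i]=15>B[j]=10 take 10, j++
i=3 j=2: A[i]=15>B[j]=12 take 12, j++
i=3 j=3: A[i]=15<=B[j]=16 take 15, i++
i=4 j=3: A[i]=17>B[j]=16 take 16, j++
i=4 j=4: B done, take A[i]=17, i++
i=5 j=4: B done, take A[i]=18, i++
i=6 j=4: B done, take A[i]=20, i++
i=7 j=4: B done, take A[i]=23, i++
i=8 j=4: B done, take A[i]=31, i++
i=9 j=4: B done, take A[i]=32, i++
i=10 j=4: B done, take A[i]=34, i++
i=11 j=4: B done, take A[i]=37, i++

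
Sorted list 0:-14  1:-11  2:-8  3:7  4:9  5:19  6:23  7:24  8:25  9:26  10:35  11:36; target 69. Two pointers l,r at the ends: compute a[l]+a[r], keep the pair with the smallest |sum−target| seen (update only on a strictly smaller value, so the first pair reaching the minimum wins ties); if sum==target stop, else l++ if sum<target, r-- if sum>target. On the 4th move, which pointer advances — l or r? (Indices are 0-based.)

l=0 r=11: -14+36=22 d=47 *, l++
l=1 r=11: -11+36=25 d=44 *, l++
l=2 r=11: -8+36=28 d=41 *, l++
l=3 r=11: 7+36=43 d=26 *, l++

l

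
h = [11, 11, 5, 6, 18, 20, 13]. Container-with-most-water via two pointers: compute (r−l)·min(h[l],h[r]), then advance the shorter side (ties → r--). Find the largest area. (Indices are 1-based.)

l=1 r=7: min(11,13)*6=66 best=66 *, l++
l=2 r=7: min(11,13)*5=55 best=66, l++
l=3 r=7: min(5,13)*4=20 best=66, l++
l=4 r=7: min(6,13)*3=18 best=66, l++
l=5 r=7: min(18,13)*2=26 best=66, r--
l=5 r=6: min(18,20)*1=18 best=66, l++

max area = 66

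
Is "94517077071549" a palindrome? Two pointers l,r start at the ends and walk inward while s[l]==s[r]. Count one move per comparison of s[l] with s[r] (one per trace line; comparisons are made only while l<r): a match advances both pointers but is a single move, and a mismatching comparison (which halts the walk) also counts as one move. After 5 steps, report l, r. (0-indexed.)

l=5, r=8

[0,13] '9'=='9' → l++,r--
[1,12] '4'=='4' → l++,r--
[2,11] '5'=='5' → l++,r--
[3,10] '1'=='1' → l++,r--
[4,9] '7'=='7' → l++,r--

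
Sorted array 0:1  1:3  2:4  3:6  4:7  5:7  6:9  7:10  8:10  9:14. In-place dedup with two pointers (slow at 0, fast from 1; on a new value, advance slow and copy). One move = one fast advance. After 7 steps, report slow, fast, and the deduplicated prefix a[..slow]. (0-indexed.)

(s=0,f=1) a[fast]=3≠a[slow]=1 write a[1]=3 → slow++,fast++
(s=1,f=2) a[fast]=4≠a[slow]=3 write a[2]=4 → slow++,fast++
(s=2,f=3) a[fast]=6≠a[slow]=4 write a[3]=6 → slow++,fast++
(s=3,f=4) a[fast]=7≠a[slow]=6 write a[4]=7 → slow++,fast++
(s=4,f=5) a[fast]=7=a[slow] dup → fast++
(s=4,f=6) a[fast]=9≠a[slow]=7 write a[5]=9 → slow++,fast++
(s=5,f=7) a[fast]=10≠a[slow]=9 write a[6]=10 → slow++,fast++

slow=6, fast=8, prefix=[1, 3, 4, 6, 7, 9, 10]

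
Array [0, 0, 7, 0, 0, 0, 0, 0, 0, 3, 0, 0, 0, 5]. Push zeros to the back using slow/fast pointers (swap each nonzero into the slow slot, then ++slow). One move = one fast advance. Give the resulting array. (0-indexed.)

[7, 3, 5, 0, 0, 0, 0, 0, 0, 0, 0, 0, 0, 0]

slow=0 fast=0: a[fast]=0, fast++
slow=0 fast=1: a[fast]=0, fast++
slow=0 fast=2: a[fast]=7≠0 swap→a[0]=7, slow++,fast++
slow=1 fast=3: a[fast]=0, fast++
slow=1 fast=4: a[fast]=0, fast++
slow=1 fast=5: a[fast]=0, fast++
slow=1 fast=6: a[fast]=0, fast++
slow=1 fast=7: a[fast]=0, fast++
slow=1 fast=8: a[fast]=0, fast++
slow=1 fast=9: a[fast]=3≠0 swap→a[1]=3, slow++,fast++
slow=2 fast=10: a[fast]=0, fast++
slow=2 fast=11: a[fast]=0, fast++
slow=2 fast=12: a[fast]=0, fast++
slow=2 fast=13: a[fast]=5≠0 swap→a[2]=5, slow++,fast++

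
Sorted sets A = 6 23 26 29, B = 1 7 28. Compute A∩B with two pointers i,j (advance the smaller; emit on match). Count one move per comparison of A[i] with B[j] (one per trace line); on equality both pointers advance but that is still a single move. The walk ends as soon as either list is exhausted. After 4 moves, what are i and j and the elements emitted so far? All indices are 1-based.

i=3, j=3, emitted=[]

i=1 j=1: 6>1, j++
i=1 j=2: 6<7, i++
i=2 j=2: 23>7, j++
i=2 j=3: 23<28, i++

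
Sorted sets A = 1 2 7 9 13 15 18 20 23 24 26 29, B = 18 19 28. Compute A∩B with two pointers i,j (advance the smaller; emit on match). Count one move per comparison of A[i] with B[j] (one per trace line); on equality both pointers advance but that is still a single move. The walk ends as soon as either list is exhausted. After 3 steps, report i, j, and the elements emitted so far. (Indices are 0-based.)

[i=0,j=0] 1<18 → i++
[i=1,j=0] 2<18 → i++
[i=2,j=0] 7<18 → i++

i=3, j=0, emitted=[]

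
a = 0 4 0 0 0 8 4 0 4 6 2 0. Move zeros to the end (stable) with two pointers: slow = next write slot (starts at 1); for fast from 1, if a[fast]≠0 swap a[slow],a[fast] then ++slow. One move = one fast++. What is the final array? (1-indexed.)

(s=1,f=1) a[fast]=0 → fast++
(s=1,f=2) a[fast]=4≠0 swap→a[1]=4 → slow++,fast++
(s=2,f=3) a[fast]=0 → fast++
(s=2,f=4) a[fast]=0 → fast++
(s=2,f=5) a[fast]=0 → fast++
(s=2,f=6) a[fast]=8≠0 swap→a[2]=8 → slow++,fast++
(s=3,f=7) a[fast]=4≠0 swap→a[3]=4 → slow++,fast++
(s=4,f=8) a[fast]=0 → fast++
(s=4,f=9) a[fast]=4≠0 swap→a[4]=4 → slow++,fast++
(s=5,f=10) a[fast]=6≠0 swap→a[5]=6 → slow++,fast++
(s=6,f=11) a[fast]=2≠0 swap→a[6]=2 → slow++,fast++
(s=7,f=12) a[fast]=0 → fast++

[4, 8, 4, 4, 6, 2, 0, 0, 0, 0, 0, 0]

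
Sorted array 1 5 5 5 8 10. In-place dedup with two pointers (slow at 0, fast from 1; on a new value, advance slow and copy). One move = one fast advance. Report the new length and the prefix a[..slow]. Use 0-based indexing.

slow=0 fast=1: a[fast]=5≠a[slow]=1 write a[1]=5, slow++,fast++
slow=1 fast=2: a[fast]=5=a[slow] dup, fast++
slow=1 fast=3: a[fast]=5=a[slow] dup, fast++
slow=1 fast=4: a[fast]=8≠a[slow]=5 write a[2]=8, slow++,fast++
slow=2 fast=5: a[fast]=10≠a[slow]=8 write a[3]=10, slow++,fast++

length 4; prefix = [1, 5, 8, 10]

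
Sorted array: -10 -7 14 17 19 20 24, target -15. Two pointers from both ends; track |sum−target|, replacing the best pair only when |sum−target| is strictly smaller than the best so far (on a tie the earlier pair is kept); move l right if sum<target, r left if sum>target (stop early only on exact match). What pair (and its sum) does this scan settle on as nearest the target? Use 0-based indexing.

pair (-10, -7) with sum -17 (|Δ|=2)

l=0 r=6: -10+24=14 d=29 *, r--
l=0 r=5: -10+20=10 d=25 *, r--
l=0 r=4: -10+19=9 d=24 *, r--
l=0 r=3: -10+17=7 d=22 *, r--
l=0 r=2: -10+14=4 d=19 *, r--
l=0 r=1: -10+-7=-17 d=2 *, l++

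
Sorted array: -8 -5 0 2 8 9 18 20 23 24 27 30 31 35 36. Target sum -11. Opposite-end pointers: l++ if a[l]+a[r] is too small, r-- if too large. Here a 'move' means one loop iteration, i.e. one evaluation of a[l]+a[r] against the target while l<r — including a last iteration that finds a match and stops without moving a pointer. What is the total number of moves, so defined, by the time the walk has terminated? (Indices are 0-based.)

14 moves

l=0 r=14: -8+36=28 >-11, r--
l=0 r=13: -8+35=27 >-11, r--
l=0 r=12: -8+31=23 >-11, r--
l=0 r=11: -8+30=22 >-11, r--
l=0 r=10: -8+27=19 >-11, r--
l=0 r=9: -8+24=16 >-11, r--
l=0 r=8: -8+23=15 >-11, r--
l=0 r=7: -8+20=12 >-11, r--
l=0 r=6: -8+18=10 >-11, r--
l=0 r=5: -8+9=1 >-11, r--
l=0 r=4: -8+8=0 >-11, r--
l=0 r=3: -8+2=-6 >-11, r--
l=0 r=2: -8+0=-8 >-11, r--
l=0 r=1: -8+-5=-13 <-11, l++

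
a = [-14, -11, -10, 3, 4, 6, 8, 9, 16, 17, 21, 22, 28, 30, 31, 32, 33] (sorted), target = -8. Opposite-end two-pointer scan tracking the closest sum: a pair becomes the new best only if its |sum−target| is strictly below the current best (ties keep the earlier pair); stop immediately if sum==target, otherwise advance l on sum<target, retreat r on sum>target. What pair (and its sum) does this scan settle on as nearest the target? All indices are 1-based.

pair (-14, 6) with sum -8 (|Δ|=0)

[1,17] -14+33=19 d=27 * → r--
[1,16] -14+32=18 d=26 * → r--
[1,15] -14+31=17 d=25 * → r--
[1,14] -14+30=16 d=24 * → r--
[1,13] -14+28=14 d=22 * → r--
[1,12] -14+22=8 d=16 * → r--
[1,11] -14+21=7 d=15 * → r--
[1,10] -14+17=3 d=11 * → r--
[1,9] -14+16=2 d=10 * → r--
[1,8] -14+9=-5 d=3 * → r--
[1,7] -14+8=-6 d=2 * → r--
[1,6] -14+6=-8 d=0 * → stop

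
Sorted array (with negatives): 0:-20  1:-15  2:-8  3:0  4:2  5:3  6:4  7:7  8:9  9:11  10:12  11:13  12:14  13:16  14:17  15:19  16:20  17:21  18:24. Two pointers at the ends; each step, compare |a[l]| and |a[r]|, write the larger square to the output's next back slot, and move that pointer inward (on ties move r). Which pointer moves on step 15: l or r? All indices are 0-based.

l=0 r=18: |-20|<=|24| out[18]=576, r--
l=0 r=17: |-20|<=|21| out[17]=441, r--
l=0 r=16: |-20|<=|20| out[16]=400, r--
l=0 r=15: |-20|>|19| out[15]=400, l++
l=1 r=15: |-15|<=|19| out[14]=361, r--
l=1 r=14: |-15|<=|17| out[13]=289, r--
l=1 r=13: |-15|<=|16| out[12]=256, r--
l=1 r=12: |-15|>|14| out[11]=225, l++
l=2 r=12: |-8|<=|14| out[10]=196, r--
l=2 r=11: |-8|<=|13| out[9]=169, r--
l=2 r=10: |-8|<=|12| out[8]=144, r--
l=2 r=9: |-8|<=|11| out[7]=121, r--
l=2 r=8: |-8|<=|9| out[6]=81, r--
l=2 r=7: |-8|>|7| out[5]=64, l++
l=3 r=7: |0|<=|7| out[4]=49, r--

r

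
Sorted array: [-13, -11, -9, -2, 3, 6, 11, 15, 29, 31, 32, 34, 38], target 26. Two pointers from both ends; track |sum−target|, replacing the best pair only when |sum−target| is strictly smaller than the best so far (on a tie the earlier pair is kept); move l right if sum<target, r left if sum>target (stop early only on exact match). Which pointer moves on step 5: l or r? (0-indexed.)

[0,12] -13+38=25 d=1 * → l++
[1,12] -11+38=27 d=1 → r--
[1,11] -11+34=23 d=3 → l++
[2,11] -9+34=25 d=1 → l++
[3,11] -2+34=32 d=6 → r--

r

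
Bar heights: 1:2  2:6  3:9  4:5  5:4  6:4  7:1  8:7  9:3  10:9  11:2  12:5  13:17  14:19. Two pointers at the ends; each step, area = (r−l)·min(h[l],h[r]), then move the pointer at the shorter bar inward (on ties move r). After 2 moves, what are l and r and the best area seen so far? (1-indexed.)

l=1 r=14: min(2,19)*13=26 best=26 *, l++
l=2 r=14: min(6,19)*12=72 best=72 *, l++

l=3, r=14, best area=72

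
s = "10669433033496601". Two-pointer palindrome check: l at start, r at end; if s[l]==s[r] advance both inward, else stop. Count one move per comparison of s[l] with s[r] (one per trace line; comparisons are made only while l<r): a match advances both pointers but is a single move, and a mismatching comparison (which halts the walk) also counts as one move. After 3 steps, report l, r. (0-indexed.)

[0,16] '1'=='1' → l++,r--
[1,15] '0'=='0' → l++,r--
[2,14] '6'=='6' → l++,r--

l=3, r=13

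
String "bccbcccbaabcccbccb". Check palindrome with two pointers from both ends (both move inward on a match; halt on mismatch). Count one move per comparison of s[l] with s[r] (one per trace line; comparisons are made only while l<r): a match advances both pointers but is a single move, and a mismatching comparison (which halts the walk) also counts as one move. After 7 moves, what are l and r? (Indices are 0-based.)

l=7, r=10

[0,17] 'b'=='b' → l++,r--
[1,16] 'c'=='c' → l++,r--
[2,15] 'c'=='c' → l++,r--
[3,14] 'b'=='b' → l++,r--
[4,13] 'c'=='c' → l++,r--
[5,12] 'c'=='c' → l++,r--
[6,11] 'c'=='c' → l++,r--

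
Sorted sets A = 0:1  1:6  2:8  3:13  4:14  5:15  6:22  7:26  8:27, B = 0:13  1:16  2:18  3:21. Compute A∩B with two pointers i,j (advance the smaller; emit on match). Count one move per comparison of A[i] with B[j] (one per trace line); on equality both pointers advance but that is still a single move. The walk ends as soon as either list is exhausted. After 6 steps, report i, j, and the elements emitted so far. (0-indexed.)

i=0 j=0: 1<13, i++
i=1 j=0: 6<13, i++
i=2 j=0: 8<13, i++
i=3 j=0: 13==13 emit, i++,j++
i=4 j=1: 14<16, i++
i=5 j=1: 15<16, i++

i=6, j=1, emitted=[13]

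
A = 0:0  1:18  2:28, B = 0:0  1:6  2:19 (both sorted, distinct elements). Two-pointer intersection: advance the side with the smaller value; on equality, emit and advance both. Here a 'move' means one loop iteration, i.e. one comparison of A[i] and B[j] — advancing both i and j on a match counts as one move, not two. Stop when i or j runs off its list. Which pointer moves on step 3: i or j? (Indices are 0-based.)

i=0 j=0: 0==0 emit, i++,j++
i=1 j=1: 18>6, j++
i=1 j=2: 18<19, i++

i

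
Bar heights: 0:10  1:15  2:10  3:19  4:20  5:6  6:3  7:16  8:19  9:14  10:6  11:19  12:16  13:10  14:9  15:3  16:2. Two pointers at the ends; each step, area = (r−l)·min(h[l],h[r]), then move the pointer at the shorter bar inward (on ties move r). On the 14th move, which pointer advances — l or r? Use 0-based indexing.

r

[0,16] min(10,2)*16=32 best=32 * → r--
[0,15] min(10,3)*15=45 best=45 * → r--
[0,14] min(10,9)*14=126 best=126 * → r--
[0,13] min(10,10)*13=130 best=130 * → r--
[0,12] min(10,16)*12=120 best=130 → l++
[1,12] min(15,16)*11=165 best=165 * → l++
[2,12] min(10,16)*10=100 best=165 → l++
[3,12] min(19,16)*9=144 best=165 → r--
[3,11] min(19,19)*8=152 best=165 → r--
[3,10] min(19,6)*7=42 best=165 → r--
[3,9] min(19,14)*6=84 best=165 → r--
[3,8] min(19,19)*5=95 best=165 → r--
[3,7] min(19,16)*4=64 best=165 → r--
[3,6] min(19,3)*3=9 best=165 → r--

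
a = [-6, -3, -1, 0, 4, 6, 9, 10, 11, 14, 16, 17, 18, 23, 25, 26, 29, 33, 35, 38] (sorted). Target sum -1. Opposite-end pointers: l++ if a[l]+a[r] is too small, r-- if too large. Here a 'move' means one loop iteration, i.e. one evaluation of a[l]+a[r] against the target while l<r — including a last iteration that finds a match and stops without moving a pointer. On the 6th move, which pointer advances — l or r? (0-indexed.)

l=0 r=19: -6+38=32 >-1, r--
l=0 r=18: -6+35=29 >-1, r--
l=0 r=17: -6+33=27 >-1, r--
l=0 r=16: -6+29=23 >-1, r--
l=0 r=15: -6+26=20 >-1, r--
l=0 r=14: -6+25=19 >-1, r--

r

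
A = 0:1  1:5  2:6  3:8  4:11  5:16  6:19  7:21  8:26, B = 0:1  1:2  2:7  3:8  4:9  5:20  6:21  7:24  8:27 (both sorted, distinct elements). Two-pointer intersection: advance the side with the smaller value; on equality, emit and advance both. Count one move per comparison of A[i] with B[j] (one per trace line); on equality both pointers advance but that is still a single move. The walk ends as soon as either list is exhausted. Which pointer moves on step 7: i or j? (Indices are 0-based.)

i=0 j=0: 1==1 emit, i++,j++
i=1 j=1: 5>2, j++
i=1 j=2: 5<7, i++
i=2 j=2: 6<7, i++
i=3 j=2: 8>7, j++
i=3 j=3: 8==8 emit, i++,j++
i=4 j=4: 11>9, j++

j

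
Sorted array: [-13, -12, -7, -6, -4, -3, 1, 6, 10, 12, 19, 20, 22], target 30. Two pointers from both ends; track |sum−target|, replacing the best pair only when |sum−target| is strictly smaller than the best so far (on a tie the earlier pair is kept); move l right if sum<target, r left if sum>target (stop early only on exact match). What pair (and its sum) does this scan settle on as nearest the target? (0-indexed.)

pair (10, 20) with sum 30 (|Δ|=0)

[0,12] -13+22=9 d=21 * → l++
[1,12] -12+22=10 d=20 * → l++
[2,12] -7+22=15 d=15 * → l++
[3,12] -6+22=16 d=14 * → l++
[4,12] -4+22=18 d=12 * → l++
[5,12] -3+22=19 d=11 * → l++
[6,12] 1+22=23 d=7 * → l++
[7,12] 6+22=28 d=2 * → l++
[8,12] 10+22=32 d=2 → r--
[8,11] 10+20=30 d=0 * → stop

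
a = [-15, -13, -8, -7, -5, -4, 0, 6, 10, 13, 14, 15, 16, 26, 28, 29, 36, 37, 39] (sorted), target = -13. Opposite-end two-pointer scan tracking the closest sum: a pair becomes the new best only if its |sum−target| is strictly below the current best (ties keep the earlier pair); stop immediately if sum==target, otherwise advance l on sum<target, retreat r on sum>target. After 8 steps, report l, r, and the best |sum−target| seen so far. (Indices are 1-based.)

l=1, r=11, best |Δ|=13

l=1 r=19: -15+39=24 d=37 *, r--
l=1 r=18: -15+37=22 d=35 *, r--
l=1 r=17: -15+36=21 d=34 *, r--
l=1 r=16: -15+29=14 d=27 *, r--
l=1 r=15: -15+28=13 d=26 *, r--
l=1 r=14: -15+26=11 d=24 *, r--
l=1 r=13: -15+16=1 d=14 *, r--
l=1 r=12: -15+15=0 d=13 *, r--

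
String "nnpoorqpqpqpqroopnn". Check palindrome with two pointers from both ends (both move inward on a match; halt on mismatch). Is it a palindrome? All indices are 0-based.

palindrome

[0,18] 'n'=='n' → l++,r--
[1,17] 'n'=='n' → l++,r--
[2,16] 'p'=='p' → l++,r--
[3,15] 'o'=='o' → l++,r--
[4,14] 'o'=='o' → l++,r--
[5,13] 'r'=='r' → l++,r--
[6,12] 'q'=='q' → l++,r--
[7,11] 'p'=='p' → l++,r--
[8,10] 'q'=='q' → l++,r--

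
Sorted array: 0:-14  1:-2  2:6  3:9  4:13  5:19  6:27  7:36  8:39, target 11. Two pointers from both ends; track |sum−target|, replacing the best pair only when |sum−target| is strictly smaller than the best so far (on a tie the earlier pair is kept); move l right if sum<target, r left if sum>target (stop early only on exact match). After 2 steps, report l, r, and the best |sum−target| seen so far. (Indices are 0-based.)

l=0 r=8: -14+39=25 d=14 *, r--
l=0 r=7: -14+36=22 d=11 *, r--

l=0, r=6, best |Δ|=11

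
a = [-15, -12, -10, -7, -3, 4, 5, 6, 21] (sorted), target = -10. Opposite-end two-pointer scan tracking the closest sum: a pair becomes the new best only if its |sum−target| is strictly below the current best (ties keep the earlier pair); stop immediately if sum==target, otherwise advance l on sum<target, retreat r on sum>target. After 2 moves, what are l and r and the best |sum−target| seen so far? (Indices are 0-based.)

l=0 r=8: -15+21=6 d=16 *, r--
l=0 r=7: -15+6=-9 d=1 *, r--

l=0, r=6, best |Δ|=1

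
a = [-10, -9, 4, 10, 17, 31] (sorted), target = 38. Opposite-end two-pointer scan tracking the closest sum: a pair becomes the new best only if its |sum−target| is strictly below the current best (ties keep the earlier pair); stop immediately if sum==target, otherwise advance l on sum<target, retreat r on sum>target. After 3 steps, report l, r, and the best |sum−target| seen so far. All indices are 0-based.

l=0 r=5: -10+31=21 d=17 *, l++
l=1 r=5: -9+31=22 d=16 *, l++
l=2 r=5: 4+31=35 d=3 *, l++

l=3, r=5, best |Δ|=3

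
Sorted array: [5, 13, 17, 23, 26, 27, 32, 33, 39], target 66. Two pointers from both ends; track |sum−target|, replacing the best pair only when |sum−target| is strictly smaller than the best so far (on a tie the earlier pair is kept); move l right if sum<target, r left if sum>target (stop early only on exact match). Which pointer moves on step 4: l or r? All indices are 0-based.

l=0 r=8: 5+39=44 d=22 *, l++
l=1 r=8: 13+39=52 d=14 *, l++
l=2 r=8: 17+39=56 d=10 *, l++
l=3 r=8: 23+39=62 d=4 *, l++

l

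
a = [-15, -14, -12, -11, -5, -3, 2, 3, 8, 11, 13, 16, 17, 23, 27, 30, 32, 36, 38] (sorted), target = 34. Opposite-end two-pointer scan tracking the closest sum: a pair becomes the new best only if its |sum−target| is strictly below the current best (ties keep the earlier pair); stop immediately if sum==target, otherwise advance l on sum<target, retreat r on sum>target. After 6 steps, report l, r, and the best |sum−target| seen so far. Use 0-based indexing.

l=0 r=18: -15+38=23 d=11 *, l++
l=1 r=18: -14+38=24 d=10 *, l++
l=2 r=18: -12+38=26 d=8 *, l++
l=3 r=18: -11+38=27 d=7 *, l++
l=4 r=18: -5+38=33 d=1 *, l++
l=5 r=18: -3+38=35 d=1, r--

l=5, r=17, best |Δ|=1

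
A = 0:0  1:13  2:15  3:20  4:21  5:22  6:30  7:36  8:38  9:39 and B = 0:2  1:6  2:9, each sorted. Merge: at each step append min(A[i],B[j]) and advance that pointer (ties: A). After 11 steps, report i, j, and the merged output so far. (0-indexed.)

i=8, j=3, merged so far=[0, 2, 6, 9, 13, 15, 20, 21, 22, 30, 36]

i=0 j=0: A[i]=0<=B[j]=2 take 0, i++
i=1 j=0: A[i]=13>B[j]=2 take 2, j++
i=1 j=1: A[i]=13>B[j]=6 take 6, j++
i=1 j=2: A[i]=13>B[j]=9 take 9, j++
i=1 j=3: B done, take A[i]=13, i++
i=2 j=3: B done, take A[i]=15, i++
i=3 j=3: B done, take A[i]=20, i++
i=4 j=3: B done, take A[i]=21, i++
i=5 j=3: B done, take A[i]=22, i++
i=6 j=3: B done, take A[i]=30, i++
i=7 j=3: B done, take A[i]=36, i++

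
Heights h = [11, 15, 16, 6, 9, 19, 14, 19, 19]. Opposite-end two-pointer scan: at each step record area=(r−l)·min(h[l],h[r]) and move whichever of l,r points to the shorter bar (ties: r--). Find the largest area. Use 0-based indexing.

l=0 r=8: min(11,19)*8=88 best=88 *, l++
l=1 r=8: min(15,19)*7=105 best=105 *, l++
l=2 r=8: min(16,19)*6=96 best=105, l++
l=3 r=8: min(6,19)*5=30 best=105, l++
l=4 r=8: min(9,19)*4=36 best=105, l++
l=5 r=8: min(19,19)*3=57 best=105, r--
l=5 r=7: min(19,19)*2=38 best=105, r--
l=5 r=6: min(19,14)*1=14 best=105, r--

max area = 105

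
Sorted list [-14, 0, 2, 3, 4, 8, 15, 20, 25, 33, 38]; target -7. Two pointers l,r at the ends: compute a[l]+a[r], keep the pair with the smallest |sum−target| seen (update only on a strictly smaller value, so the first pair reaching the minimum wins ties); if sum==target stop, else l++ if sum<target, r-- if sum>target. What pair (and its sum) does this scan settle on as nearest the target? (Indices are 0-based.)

[0,10] -14+38=24 d=31 * → r--
[0,9] -14+33=19 d=26 * → r--
[0,8] -14+25=11 d=18 * → r--
[0,7] -14+20=6 d=13 * → r--
[0,6] -14+15=1 d=8 * → r--
[0,5] -14+8=-6 d=1 * → r--
[0,4] -14+4=-10 d=3 → l++
[1,4] 0+4=4 d=11 → r--
[1,3] 0+3=3 d=10 → r--
[1,2] 0+2=2 d=9 → r--

pair (-14, 8) with sum -6 (|Δ|=1)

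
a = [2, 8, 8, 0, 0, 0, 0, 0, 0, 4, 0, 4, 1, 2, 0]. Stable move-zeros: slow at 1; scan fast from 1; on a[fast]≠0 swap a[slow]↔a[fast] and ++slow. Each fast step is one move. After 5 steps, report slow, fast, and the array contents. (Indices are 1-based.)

slow=1 fast=1: a[fast]=2≠0 swap→a[1]=2, slow++,fast++
slow=2 fast=2: a[fast]=8≠0 swap→a[2]=8, slow++,fast++
slow=3 fast=3: a[fast]=8≠0 swap→a[3]=8, slow++,fast++
slow=4 fast=4: a[fast]=0, fast++
slow=4 fast=5: a[fast]=0, fast++

slow=4, fast=6, a=[2, 8, 8, 0, 0, 0, 0, 0, 0, 4, 0, 4, 1, 2, 0]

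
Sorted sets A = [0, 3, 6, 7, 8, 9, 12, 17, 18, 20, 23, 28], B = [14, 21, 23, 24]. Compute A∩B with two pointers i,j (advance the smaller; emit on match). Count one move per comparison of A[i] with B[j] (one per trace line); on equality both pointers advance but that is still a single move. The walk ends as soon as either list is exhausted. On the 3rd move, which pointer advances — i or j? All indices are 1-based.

i=1 j=1: 0<14, i++
i=2 j=1: 3<14, i++
i=3 j=1: 6<14, i++

i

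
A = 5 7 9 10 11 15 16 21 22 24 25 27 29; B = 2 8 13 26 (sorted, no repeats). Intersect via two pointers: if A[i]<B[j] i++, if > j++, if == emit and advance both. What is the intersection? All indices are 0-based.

intersection = []

[i=0,j=0] 5>2 → j++
[i=0,j=1] 5<8 → i++
[i=1,j=1] 7<8 → i++
[i=2,j=1] 9>8 → j++
[i=2,j=2] 9<13 → i++
[i=3,j=2] 10<13 → i++
[i=4,j=2] 11<13 → i++
[i=5,j=2] 15>13 → j++
[i=5,j=3] 15<26 → i++
[i=6,j=3] 16<26 → i++
[i=7,j=3] 21<26 → i++
[i=8,j=3] 22<26 → i++
[i=9,j=3] 24<26 → i++
[i=10,j=3] 25<26 → i++
[i=11,j=3] 27>26 → j++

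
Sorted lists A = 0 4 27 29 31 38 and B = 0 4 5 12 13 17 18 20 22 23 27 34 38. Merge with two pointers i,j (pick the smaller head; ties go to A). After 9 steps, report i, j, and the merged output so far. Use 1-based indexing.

i=3, j=8, merged so far=[0, 0, 4, 4, 5, 12, 13, 17, 18]

i=1 j=1: A[i]=0<=B[j]=0 take 0, i++
i=2 j=1: A[i]=4>B[j]=0 take 0, j++
i=2 j=2: A[i]=4<=B[j]=4 take 4, i++
i=3 j=2: A[i]=27>B[j]=4 take 4, j++
i=3 j=3: A[i]=27>B[j]=5 take 5, j++
i=3 j=4: A[i]=27>B[j]=12 take 12, j++
i=3 j=5: A[i]=27>B[j]=13 take 13, j++
i=3 j=6: A[i]=27>B[j]=17 take 17, j++
i=3 j=7: A[i]=27>B[j]=18 take 18, j++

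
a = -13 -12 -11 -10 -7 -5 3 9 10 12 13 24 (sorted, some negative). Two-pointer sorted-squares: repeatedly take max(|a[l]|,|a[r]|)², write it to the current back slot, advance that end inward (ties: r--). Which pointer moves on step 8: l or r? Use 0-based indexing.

[0,11] |-13|<=|24| out[11]=576 → r--
[0,10] |-13|<=|13| out[10]=169 → r--
[0,9] |-13|>|12| out[9]=169 → l++
[1,9] |-12|<=|12| out[8]=144 → r--
[1,8] |-12|>|10| out[7]=144 → l++
[2,8] |-11|>|10| out[6]=121 → l++
[3,8] |-10|<=|10| out[5]=100 → r--
[3,7] |-10|>|9| out[4]=100 → l++

l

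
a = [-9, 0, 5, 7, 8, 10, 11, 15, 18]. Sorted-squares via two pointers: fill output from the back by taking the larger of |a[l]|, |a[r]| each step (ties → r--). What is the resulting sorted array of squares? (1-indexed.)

[0, 25, 49, 64, 81, 100, 121, 225, 324]

[1,9] |-9|<=|18| out[9]=324 → r--
[1,8] |-9|<=|15| out[8]=225 → r--
[1,7] |-9|<=|11| out[7]=121 → r--
[1,6] |-9|<=|10| out[6]=100 → r--
[1,5] |-9|>|8| out[5]=81 → l++
[2,5] |0|<=|8| out[4]=64 → r--
[2,4] |0|<=|7| out[3]=49 → r--
[2,3] |0|<=|5| out[2]=25 → r--
[2,2] |0|<=|0| out[1]=0 → r--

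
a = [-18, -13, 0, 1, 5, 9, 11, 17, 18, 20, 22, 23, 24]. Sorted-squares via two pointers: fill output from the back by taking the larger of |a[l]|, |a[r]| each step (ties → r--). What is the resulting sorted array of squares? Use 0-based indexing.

[0, 1, 25, 81, 121, 169, 289, 324, 324, 400, 484, 529, 576]

l=0 r=12: |-18|<=|24| out[12]=576, r--
l=0 r=11: |-18|<=|23| out[11]=529, r--
l=0 r=10: |-18|<=|22| out[10]=484, r--
l=0 r=9: |-18|<=|20| out[9]=400, r--
l=0 r=8: |-18|<=|18| out[8]=324, r--
l=0 r=7: |-18|>|17| out[7]=324, l++
l=1 r=7: |-13|<=|17| out[6]=289, r--
l=1 r=6: |-13|>|11| out[5]=169, l++
l=2 r=6: |0|<=|11| out[4]=121, r--
l=2 r=5: |0|<=|9| out[3]=81, r--
l=2 r=4: |0|<=|5| out[2]=25, r--
l=2 r=3: |0|<=|1| out[1]=1, r--
l=2 r=2: |0|<=|0| out[0]=0, r--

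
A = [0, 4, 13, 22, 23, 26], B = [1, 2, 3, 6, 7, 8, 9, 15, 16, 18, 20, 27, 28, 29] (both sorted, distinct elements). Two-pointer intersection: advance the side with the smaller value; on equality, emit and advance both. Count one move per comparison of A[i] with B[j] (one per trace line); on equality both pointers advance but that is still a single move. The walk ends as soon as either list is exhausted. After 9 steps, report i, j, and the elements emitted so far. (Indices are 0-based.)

i=0 j=0: 0<1, i++
i=1 j=0: 4>1, j++
i=1 j=1: 4>2, j++
i=1 j=2: 4>3, j++
i=1 j=3: 4<6, i++
i=2 j=3: 13>6, j++
i=2 j=4: 13>7, j++
i=2 j=5: 13>8, j++
i=2 j=6: 13>9, j++

i=2, j=7, emitted=[]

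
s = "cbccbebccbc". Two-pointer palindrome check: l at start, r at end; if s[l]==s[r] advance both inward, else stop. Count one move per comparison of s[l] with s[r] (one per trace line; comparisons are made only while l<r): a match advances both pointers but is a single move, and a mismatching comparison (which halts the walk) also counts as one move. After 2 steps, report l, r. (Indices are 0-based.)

l=2, r=8

[0,10] 'c'=='c' → l++,r--
[1,9] 'b'=='b' → l++,r--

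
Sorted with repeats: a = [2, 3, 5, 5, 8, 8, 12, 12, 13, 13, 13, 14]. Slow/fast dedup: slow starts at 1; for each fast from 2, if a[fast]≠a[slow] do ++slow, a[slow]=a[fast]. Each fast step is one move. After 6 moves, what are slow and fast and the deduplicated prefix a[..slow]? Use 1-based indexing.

(s=1,f=2) a[fast]=3≠a[slow]=2 write a[2]=3 → slow++,fast++
(s=2,f=3) a[fast]=5≠a[slow]=3 write a[3]=5 → slow++,fast++
(s=3,f=4) a[fast]=5=a[slow] dup → fast++
(s=3,f=5) a[fast]=8≠a[slow]=5 write a[4]=8 → slow++,fast++
(s=4,f=6) a[fast]=8=a[slow] dup → fast++
(s=4,f=7) a[fast]=12≠a[slow]=8 write a[5]=12 → slow++,fast++

slow=5, fast=8, prefix=[2, 3, 5, 8, 12]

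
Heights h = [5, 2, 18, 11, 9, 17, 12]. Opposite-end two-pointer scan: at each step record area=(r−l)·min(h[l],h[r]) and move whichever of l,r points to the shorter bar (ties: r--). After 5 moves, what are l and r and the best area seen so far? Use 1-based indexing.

l=1 r=7: min(5,12)*6=30 best=30 *, l++
l=2 r=7: min(2,12)*5=10 best=30, l++
l=3 r=7: min(18,12)*4=48 best=48 *, r--
l=3 r=6: min(18,17)*3=51 best=51 *, r--
l=3 r=5: min(18,9)*2=18 best=51, r--

l=3, r=4, best area=51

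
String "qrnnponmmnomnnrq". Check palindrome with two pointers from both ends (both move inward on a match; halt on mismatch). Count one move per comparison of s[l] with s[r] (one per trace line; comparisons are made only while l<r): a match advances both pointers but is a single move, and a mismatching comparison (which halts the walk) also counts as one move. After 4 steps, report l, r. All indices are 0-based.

[0,15] 'q'=='q' → l++,r--
[1,14] 'r'=='r' → l++,r--
[2,13] 'n'=='n' → l++,r--
[3,12] 'n'=='n' → l++,r--

l=4, r=11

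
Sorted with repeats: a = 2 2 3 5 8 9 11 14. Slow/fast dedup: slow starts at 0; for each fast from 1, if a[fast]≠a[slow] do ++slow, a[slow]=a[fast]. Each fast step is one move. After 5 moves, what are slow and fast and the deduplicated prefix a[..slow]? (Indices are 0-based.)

slow=4, fast=6, prefix=[2, 3, 5, 8, 9]

slow=0 fast=1: a[fast]=2=a[slow] dup, fast++
slow=0 fast=2: a[fast]=3≠a[slow]=2 write a[1]=3, slow++,fast++
slow=1 fast=3: a[fast]=5≠a[slow]=3 write a[2]=5, slow++,fast++
slow=2 fast=4: a[fast]=8≠a[slow]=5 write a[3]=8, slow++,fast++
slow=3 fast=5: a[fast]=9≠a[slow]=8 write a[4]=9, slow++,fast++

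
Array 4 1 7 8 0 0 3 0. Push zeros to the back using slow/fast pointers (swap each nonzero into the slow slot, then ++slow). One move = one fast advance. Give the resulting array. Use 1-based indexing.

[4, 1, 7, 8, 3, 0, 0, 0]

slow=1 fast=1: a[fast]=4≠0 swap→a[1]=4, slow++,fast++
slow=2 fast=2: a[fast]=1≠0 swap→a[2]=1, slow++,fast++
slow=3 fast=3: a[fast]=7≠0 swap→a[3]=7, slow++,fast++
slow=4 fast=4: a[fast]=8≠0 swap→a[4]=8, slow++,fast++
slow=5 fast=5: a[fast]=0, fast++
slow=5 fast=6: a[fast]=0, fast++
slow=5 fast=7: a[fast]=3≠0 swap→a[5]=3, slow++,fast++
slow=6 fast=8: a[fast]=0, fast++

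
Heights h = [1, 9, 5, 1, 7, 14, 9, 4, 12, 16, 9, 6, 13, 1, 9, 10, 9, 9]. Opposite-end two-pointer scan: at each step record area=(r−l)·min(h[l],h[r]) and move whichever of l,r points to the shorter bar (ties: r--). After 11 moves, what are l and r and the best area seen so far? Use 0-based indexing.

[0,17] min(1,9)*17=17 best=17 * → l++
[1,17] min(9,9)*16=144 best=144 * → r--
[1,16] min(9,9)*15=135 best=144 → r--
[1,15] min(9,10)*14=126 best=144 → l++
[2,15] min(5,10)*13=65 best=144 → l++
[3,15] min(1,10)*12=12 best=144 → l++
[4,15] min(7,10)*11=77 best=144 → l++
[5,15] min(14,10)*10=100 best=144 → r--
[5,14] min(14,9)*9=81 best=144 → r--
[5,13] min(14,1)*8=8 best=144 → r--
[5,12] min(14,13)*7=91 best=144 → r--

l=5, r=11, best area=144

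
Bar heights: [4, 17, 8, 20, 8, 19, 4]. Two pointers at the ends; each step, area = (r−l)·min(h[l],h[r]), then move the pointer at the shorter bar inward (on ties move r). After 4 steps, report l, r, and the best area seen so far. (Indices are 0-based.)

l=3, r=5, best area=68

[0,6] min(4,4)*6=24 best=24 * → r--
[0,5] min(4,19)*5=20 best=24 → l++
[1,5] min(17,19)*4=68 best=68 * → l++
[2,5] min(8,19)*3=24 best=68 → l++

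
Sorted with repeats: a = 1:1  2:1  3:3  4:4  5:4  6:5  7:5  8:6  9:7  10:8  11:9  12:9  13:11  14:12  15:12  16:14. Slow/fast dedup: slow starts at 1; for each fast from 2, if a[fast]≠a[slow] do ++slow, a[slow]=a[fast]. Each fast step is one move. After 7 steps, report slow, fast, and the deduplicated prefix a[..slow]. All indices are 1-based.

(s=1,f=2) a[fast]=1=a[slow] dup → fast++
(s=1,f=3) a[fast]=3≠a[slow]=1 write a[2]=3 → slow++,fast++
(s=2,f=4) a[fast]=4≠a[slow]=3 write a[3]=4 → slow++,fast++
(s=3,f=5) a[fast]=4=a[slow] dup → fast++
(s=3,f=6) a[fast]=5≠a[slow]=4 write a[4]=5 → slow++,fast++
(s=4,f=7) a[fast]=5=a[slow] dup → fast++
(s=4,f=8) a[fast]=6≠a[slow]=5 write a[5]=6 → slow++,fast++

slow=5, fast=9, prefix=[1, 3, 4, 5, 6]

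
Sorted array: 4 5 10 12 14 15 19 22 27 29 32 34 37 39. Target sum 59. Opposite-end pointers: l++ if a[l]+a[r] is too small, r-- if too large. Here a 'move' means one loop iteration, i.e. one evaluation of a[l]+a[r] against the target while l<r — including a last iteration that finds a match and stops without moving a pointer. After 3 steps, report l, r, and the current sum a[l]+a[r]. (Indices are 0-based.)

l=3, r=13, sum=51

[0,13] 4+39=43 <59 → l++
[1,13] 5+39=44 <59 → l++
[2,13] 10+39=49 <59 → l++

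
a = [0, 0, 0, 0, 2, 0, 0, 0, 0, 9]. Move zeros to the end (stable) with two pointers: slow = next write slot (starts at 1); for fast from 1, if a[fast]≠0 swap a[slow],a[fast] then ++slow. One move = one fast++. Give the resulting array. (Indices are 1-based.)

[2, 9, 0, 0, 0, 0, 0, 0, 0, 0]

(s=1,f=1) a[fast]=0 → fast++
(s=1,f=2) a[fast]=0 → fast++
(s=1,f=3) a[fast]=0 → fast++
(s=1,f=4) a[fast]=0 → fast++
(s=1,f=5) a[fast]=2≠0 swap→a[1]=2 → slow++,fast++
(s=2,f=6) a[fast]=0 → fast++
(s=2,f=7) a[fast]=0 → fast++
(s=2,f=8) a[fast]=0 → fast++
(s=2,f=9) a[fast]=0 → fast++
(s=2,f=10) a[fast]=9≠0 swap→a[2]=9 → slow++,fast++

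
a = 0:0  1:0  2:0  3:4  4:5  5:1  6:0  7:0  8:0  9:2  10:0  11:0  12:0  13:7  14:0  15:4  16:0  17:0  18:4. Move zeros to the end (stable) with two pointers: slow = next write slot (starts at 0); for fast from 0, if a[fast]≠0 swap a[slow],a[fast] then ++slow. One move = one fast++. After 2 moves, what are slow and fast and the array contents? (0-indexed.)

slow=0, fast=2, a=[0, 0, 0, 4, 5, 1, 0, 0, 0, 2, 0, 0, 0, 7, 0, 4, 0, 0, 4]

(s=0,f=0) a[fast]=0 → fast++
(s=0,f=1) a[fast]=0 → fast++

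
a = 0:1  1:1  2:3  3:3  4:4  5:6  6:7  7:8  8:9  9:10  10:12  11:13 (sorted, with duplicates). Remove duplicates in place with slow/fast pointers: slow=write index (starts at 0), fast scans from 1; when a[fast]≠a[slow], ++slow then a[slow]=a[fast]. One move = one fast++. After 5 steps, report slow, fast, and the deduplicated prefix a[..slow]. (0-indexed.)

slow=3, fast=6, prefix=[1, 3, 4, 6]

slow=0 fast=1: a[fast]=1=a[slow] dup, fast++
slow=0 fast=2: a[fast]=3≠a[slow]=1 write a[1]=3, slow++,fast++
slow=1 fast=3: a[fast]=3=a[slow] dup, fast++
slow=1 fast=4: a[fast]=4≠a[slow]=3 write a[2]=4, slow++,fast++
slow=2 fast=5: a[fast]=6≠a[slow]=4 write a[3]=6, slow++,fast++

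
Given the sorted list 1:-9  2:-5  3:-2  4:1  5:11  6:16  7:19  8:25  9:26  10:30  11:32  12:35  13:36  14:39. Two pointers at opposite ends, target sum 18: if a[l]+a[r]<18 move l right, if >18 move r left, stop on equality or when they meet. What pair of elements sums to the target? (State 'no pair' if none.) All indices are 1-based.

l=1 r=14: -9+39=30 >18, r--
l=1 r=13: -9+36=27 >18, r--
l=1 r=12: -9+35=26 >18, r--
l=1 r=11: -9+32=23 >18, r--
l=1 r=10: -9+30=21 >18, r--
l=1 r=9: -9+26=17 <18, l++
l=2 r=9: -5+26=21 >18, r--
l=2 r=8: -5+25=20 >18, r--
l=2 r=7: -5+19=14 <18, l++
l=3 r=7: -2+19=17 <18, l++
l=4 r=7: 1+19=20 >18, r--
l=4 r=6: 1+16=17 <18, l++
l=5 r=6: 11+16=27 >18, r--

no pair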